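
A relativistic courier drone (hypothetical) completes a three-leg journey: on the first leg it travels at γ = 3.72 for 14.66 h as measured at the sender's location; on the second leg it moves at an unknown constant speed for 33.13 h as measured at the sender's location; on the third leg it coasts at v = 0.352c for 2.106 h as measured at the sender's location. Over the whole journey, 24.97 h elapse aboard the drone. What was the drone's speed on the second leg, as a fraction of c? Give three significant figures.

β = 0.818

Leg 1: γ = 3.72; τ_1 = 14.66/3.720 = 3.941 h.
Leg 2: speed unknown; τ_2 = 33.13/γ_2.
Leg 3: γ = 1/√(1 − 0.352²) = 1/√0.8761 = 1.068; τ_3 = 2.106/1.068 = 1.971 h.
Total proper time: 3.941 + τ_2 + 1.971 = 24.97, so τ_2 = 24.97 − 5.912 = 19.06 h.
γ_2 = 33.13/19.06 = 1.738; β = √(1 − 1/γ²) = √0.6691.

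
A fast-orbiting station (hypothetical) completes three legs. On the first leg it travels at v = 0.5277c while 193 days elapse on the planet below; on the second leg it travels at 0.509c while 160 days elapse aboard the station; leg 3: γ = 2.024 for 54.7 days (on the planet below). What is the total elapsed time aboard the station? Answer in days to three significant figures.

τ = 351 days

Leg 1: γ = 1/√(1 − 0.5277²) = 1/√0.7215 = 1.177; τ_1 = 193/1.177 = 163.9 days.
Leg 2: 160 days is already measured aboard the station.
Leg 3: γ = 2.024; τ_3 = 54.7/2.024 = 27.03 days.
Total: 163.9 + 160.0 + 27.03 days.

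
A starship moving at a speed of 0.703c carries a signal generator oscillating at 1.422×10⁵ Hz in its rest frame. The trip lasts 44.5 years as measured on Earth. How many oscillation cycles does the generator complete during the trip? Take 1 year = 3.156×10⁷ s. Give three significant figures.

N = 1.42×10¹⁴

γ = 1/√(1 − 0.703²) = 1/√0.5058 = 1.406
The oscillator's own cycle count is N = f × τ where τ is the proper time on the ship. τ = Δt/γ = 44.5/1.406 = 31.65 years = 9.988×10⁸ s.
N = 1.422×10⁵ × 9.988×10⁸ = 1.420×10¹⁴.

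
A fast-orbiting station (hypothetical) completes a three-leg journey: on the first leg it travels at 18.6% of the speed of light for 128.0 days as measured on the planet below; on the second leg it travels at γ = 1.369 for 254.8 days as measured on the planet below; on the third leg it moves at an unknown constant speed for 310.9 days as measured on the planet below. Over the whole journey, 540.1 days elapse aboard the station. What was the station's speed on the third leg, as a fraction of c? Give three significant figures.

β = 0.679

Leg 1: β = 0.186; γ = 1/√(1 − 0.186²) = 1/√0.9654 = 1.018; τ_1 = 128.0/1.018 = 125.8 days.
Leg 2: γ = 1.369; τ_2 = 254.8/1.369 = 186.1 days.
Leg 3: speed unknown; τ_3 = 310.9/γ_3.
Total proper time: 125.8 + 186.1 + τ_3 = 540.1, so τ_3 = 540.1 − 311.9 = 228.2 days.
γ_3 = 310.9/228.2 = 1.362; β = √(1 − 1/γ²) = √0.4612.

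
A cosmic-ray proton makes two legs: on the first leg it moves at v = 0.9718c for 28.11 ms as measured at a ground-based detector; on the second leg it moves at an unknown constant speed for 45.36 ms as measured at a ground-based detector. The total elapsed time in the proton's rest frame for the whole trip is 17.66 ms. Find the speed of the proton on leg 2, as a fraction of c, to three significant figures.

Leg 1: γ = 1/√(1 − 0.9718²) = 1/√0.05560 = 4.241; τ_1 = 28.11/4.241 = 6.629 ms.
Leg 2: speed unknown; τ_2 = 45.36/γ_2.
Total proper time: 6.629 + τ_2 = 17.66, so τ_2 = 17.66 − 6.629 = 11.03 ms.
γ_2 = 45.36/11.03 = 4.112; β = √(1 − 1/γ²) = √0.9409.

β = 0.970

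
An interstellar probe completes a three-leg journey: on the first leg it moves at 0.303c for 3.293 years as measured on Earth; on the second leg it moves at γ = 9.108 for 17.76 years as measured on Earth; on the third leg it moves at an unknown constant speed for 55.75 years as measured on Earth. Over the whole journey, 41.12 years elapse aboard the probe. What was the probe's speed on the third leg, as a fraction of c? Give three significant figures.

β = 0.763

Leg 1: γ = 1/√(1 − 0.303²) = 1/√0.9082 = 1.049; τ_1 = 3.293/1.049 = 3.138 years.
Leg 2: γ = 9.108; τ_2 = 17.76/9.108 = 1.950 years.
Leg 3: speed unknown; τ_3 = 55.75/γ_3.
Total proper time: 3.138 + 1.950 + τ_3 = 41.12, so τ_3 = 41.12 − 5.088 = 36.03 years.
γ_3 = 55.75/36.03 = 1.547; β = √(1 − 1/γ²) = √0.5823.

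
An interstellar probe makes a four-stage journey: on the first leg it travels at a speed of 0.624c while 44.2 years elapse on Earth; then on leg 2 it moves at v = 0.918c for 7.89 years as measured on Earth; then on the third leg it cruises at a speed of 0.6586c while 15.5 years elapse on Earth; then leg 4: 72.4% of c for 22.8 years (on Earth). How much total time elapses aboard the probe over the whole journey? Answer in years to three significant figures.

τ = 65.1 years

Leg 1: γ = 1/√(1 − 0.624²) = 1/√0.6106 = 1.280; τ_1 = 44.2/1.280 = 34.54 years.
Leg 2: γ = 1/√(1 − 0.918²) = 1/√0.1573 = 2.522; τ_2 = 7.89/2.522 = 3.129 years.
Leg 3: γ = 1/√(1 − 0.6586²) = 1/√0.5662 = 1.329; τ_3 = 15.5/1.329 = 11.66 years.
Leg 4: β = 0.724; γ = 1/√(1 − 0.724²) = 1/√0.4758 = 1.450; τ_4 = 22.8/1.450 = 15.73 years.
Total: 34.54 + 3.129 + 11.66 + 15.73 years.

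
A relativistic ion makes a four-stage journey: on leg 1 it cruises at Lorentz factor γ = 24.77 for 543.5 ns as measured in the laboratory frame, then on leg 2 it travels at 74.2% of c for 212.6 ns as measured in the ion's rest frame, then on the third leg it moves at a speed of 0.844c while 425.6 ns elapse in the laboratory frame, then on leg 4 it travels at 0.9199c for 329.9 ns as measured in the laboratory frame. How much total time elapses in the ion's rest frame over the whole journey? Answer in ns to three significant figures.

τ = 592 ns

Leg 1: γ = 24.77; τ_1 = 543.5/24.77 = 21.94 ns.
Leg 2: 212.6 ns is already measured in the ion's rest frame.
Leg 3: γ = 1/√(1 − 0.844²) = 1/√0.2877 = 1.864; τ_3 = 425.6/1.864 = 228.3 ns.
Leg 4: γ = 1/√(1 − 0.9199²) = 1/√0.1538 = 2.550; τ_4 = 329.9/2.550 = 129.4 ns.
Total: 21.94 + 212.6 + 228.3 + 129.4 ns.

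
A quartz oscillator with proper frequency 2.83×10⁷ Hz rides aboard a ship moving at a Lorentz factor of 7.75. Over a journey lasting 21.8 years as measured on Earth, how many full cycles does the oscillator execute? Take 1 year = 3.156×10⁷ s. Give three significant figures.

γ = 7.75
The oscillator's own cycle count is N = f × τ where τ is the proper time on the ship. τ = Δt/γ = 21.8/7.750 = 2.813 years = 8.878×10⁷ s.
N = 2.83×10⁷ × 8.878×10⁷ = 2.512×10¹⁵.

N = 2.51×10¹⁵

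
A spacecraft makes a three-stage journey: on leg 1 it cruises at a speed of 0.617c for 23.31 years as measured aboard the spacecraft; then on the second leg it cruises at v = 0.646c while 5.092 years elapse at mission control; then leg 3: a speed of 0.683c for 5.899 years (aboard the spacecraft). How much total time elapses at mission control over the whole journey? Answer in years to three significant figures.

Leg 1: γ = 1/√(1 − 0.617²) = 1/√0.6193 = 1.271; Δt_1 = 1.271 × 23.31 = 29.62 years.
Leg 2: 5.092 years is already measured at mission control.
Leg 3: γ = 1/√(1 − 0.683²) = 1/√0.5335 = 1.369; Δt_3 = 1.369 × 5.899 = 8.076 years.
Total: 29.62 + 5.092 + 8.076 years.

Δt = 42.8 years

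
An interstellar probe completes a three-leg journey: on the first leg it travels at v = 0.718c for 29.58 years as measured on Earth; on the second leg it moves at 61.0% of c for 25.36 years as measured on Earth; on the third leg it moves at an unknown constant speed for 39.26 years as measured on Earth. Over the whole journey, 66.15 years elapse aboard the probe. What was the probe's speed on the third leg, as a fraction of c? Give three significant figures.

Leg 1: γ = 1/√(1 − 0.718²) = 1/√0.4845 = 1.437; τ_1 = 29.58/1.437 = 20.59 years.
Leg 2: β = 0.610; γ = 1/√(1 − 0.610²) = 1/√0.6279 = 1.262; τ_2 = 25.36/1.262 = 20.10 years.
Leg 3: speed unknown; τ_3 = 39.26/γ_3.
Total proper time: 20.59 + 20.10 + τ_3 = 66.15, so τ_3 = 66.15 − 40.68 = 25.47 years.
γ_3 = 39.26/25.47 = 1.542; β = √(1 − 1/γ²) = √0.5793.

β = 0.761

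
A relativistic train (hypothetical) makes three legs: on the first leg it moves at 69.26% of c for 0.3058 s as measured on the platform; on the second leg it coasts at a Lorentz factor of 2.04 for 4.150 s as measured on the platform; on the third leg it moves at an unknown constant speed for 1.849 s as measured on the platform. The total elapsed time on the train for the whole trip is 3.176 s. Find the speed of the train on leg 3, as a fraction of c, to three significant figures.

Leg 1: β = 0.6926; γ = 1/√(1 − 0.6926²) = 1/√0.5203 = 1.386; τ_1 = 0.3058/1.386 = 0.2206 s.
Leg 2: γ = 2.04; τ_2 = 4.150/2.040 = 2.034 s.
Leg 3: speed unknown; τ_3 = 1.849/γ_3.
Total proper time: 0.2206 + 2.034 + τ_3 = 3.176, so τ_3 = 3.176 − 2.255 = 0.9211 s.
γ_3 = 1.849/0.9211 = 2.007; β = √(1 − 1/γ²) = √0.7518.

β = 0.867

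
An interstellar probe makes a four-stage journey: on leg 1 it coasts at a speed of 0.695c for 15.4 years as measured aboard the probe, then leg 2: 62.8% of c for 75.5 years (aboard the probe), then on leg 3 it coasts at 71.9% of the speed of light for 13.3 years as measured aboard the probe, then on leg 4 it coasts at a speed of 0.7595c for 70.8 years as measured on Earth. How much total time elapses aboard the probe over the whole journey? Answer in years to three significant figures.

Leg 1: 15.4 years is already measured aboard the probe.
Leg 2: 75.5 years is already measured aboard the probe.
Leg 3: 13.3 years is already measured aboard the probe.
Leg 4: γ = 1/√(1 − 0.7595²) = 1/√0.4232 = 1.537; τ_4 = 70.8/1.537 = 46.06 years.
Total: 15.40 + 75.50 + 13.30 + 46.06 years.

τ = 150 years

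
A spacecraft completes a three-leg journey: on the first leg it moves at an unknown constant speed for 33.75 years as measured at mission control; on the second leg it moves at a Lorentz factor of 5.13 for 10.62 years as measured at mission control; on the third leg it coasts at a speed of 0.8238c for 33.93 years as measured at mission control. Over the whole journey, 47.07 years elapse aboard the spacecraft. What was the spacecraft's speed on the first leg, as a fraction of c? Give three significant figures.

Leg 1: speed unknown; τ_1 = 33.75/γ_1.
Leg 2: γ = 5.13; τ_2 = 10.62/5.130 = 2.070 years.
Leg 3: γ = 1/√(1 − 0.8238²) = 1/√0.3214 = 1.764; τ_3 = 33.93/1.764 = 19.23 years.
Total proper time: τ_1 + 2.070 + 19.23 = 47.07, so τ_1 = 47.07 − 21.30 = 25.77 years.
γ_1 = 33.75/25.77 = 1.310; β = √(1 − 1/γ²) = √0.4172.

β = 0.646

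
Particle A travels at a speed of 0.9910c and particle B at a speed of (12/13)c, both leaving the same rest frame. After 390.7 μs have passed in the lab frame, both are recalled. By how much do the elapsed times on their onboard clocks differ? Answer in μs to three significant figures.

|τ_A − τ_B| = 98.0 μs

A: γ = 1/√(1 − 0.9910²) = 1/√0.01792 = 7.470; τ_A = 390.7/7.470 = 52.30 μs.
B: γ = 1/√(1 − (12/13)²) = 13/5 = 2.600; τ_B = 390.7/2.600 = 150.3 μs.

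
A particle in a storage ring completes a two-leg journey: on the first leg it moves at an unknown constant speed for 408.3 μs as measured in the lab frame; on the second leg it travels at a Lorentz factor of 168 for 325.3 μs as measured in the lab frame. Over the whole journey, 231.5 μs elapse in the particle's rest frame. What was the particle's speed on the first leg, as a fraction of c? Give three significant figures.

Leg 1: speed unknown; τ_1 = 408.3/γ_1.
Leg 2: γ = 168; τ_2 = 325.3/168.0 = 1.936 μs.
Total proper time: τ_1 + 1.936 = 231.5, so τ_1 = 231.5 − 1.936 = 229.6 μs.
γ_1 = 408.3/229.6 = 1.779; β = √(1 − 1/γ²) = √0.6839.

β = 0.827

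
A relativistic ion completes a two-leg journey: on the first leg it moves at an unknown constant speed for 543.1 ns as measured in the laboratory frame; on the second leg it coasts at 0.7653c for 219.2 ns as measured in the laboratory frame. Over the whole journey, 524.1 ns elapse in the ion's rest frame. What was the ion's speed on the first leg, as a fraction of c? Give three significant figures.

β = 0.709

Leg 1: speed unknown; τ_1 = 543.1/γ_1.
Leg 2: γ = 1/√(1 − 0.7653²) = 1/√0.4143 = 1.554; τ_2 = 219.2/1.554 = 141.1 ns.
Total proper time: τ_1 + 141.1 = 524.1, so τ_1 = 524.1 − 141.1 = 383.0 ns.
γ_1 = 543.1/383.0 = 1.418; β = √(1 − 1/γ²) = √0.5027.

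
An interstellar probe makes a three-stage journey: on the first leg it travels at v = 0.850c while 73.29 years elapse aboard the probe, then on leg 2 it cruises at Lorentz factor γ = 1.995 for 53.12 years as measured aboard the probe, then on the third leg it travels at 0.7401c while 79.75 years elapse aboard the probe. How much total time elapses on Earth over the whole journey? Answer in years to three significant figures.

Leg 1: γ = 1/√(1 − 0.850²) = 1/√0.2775 = 1.898; Δt_1 = 1.898 × 73.29 = 139.1 years.
Leg 2: γ = 1.995; Δt_2 = 1.995 × 53.12 = 106.0 years.
Leg 3: γ = 1/√(1 − 0.7401²) = 1/√0.4523 = 1.487; Δt_3 = 1.487 × 79.75 = 118.6 years.
Total: 139.1 + 106.0 + 118.6 years.

Δt = 364 years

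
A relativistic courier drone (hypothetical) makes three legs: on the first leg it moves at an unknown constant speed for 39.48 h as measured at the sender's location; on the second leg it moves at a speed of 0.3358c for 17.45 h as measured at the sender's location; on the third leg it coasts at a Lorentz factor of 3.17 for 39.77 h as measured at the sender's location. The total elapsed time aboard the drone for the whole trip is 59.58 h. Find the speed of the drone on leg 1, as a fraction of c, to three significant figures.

β = 0.632

Leg 1: speed unknown; τ_1 = 39.48/γ_1.
Leg 2: γ = 1/√(1 − 0.3358²) = 1/√0.8872 = 1.062; τ_2 = 17.45/1.062 = 16.44 h.
Leg 3: γ = 3.17; τ_3 = 39.77/3.170 = 12.55 h.
Total proper time: τ_1 + 16.44 + 12.55 = 59.58, so τ_1 = 59.58 − 28.98 = 30.60 h.
γ_1 = 39.48/30.60 = 1.290; β = √(1 − 1/γ²) = √0.3994.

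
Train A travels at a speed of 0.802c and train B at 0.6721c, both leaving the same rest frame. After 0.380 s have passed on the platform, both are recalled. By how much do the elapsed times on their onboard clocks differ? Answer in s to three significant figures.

A: γ = 1/√(1 − 0.802²) = 1/√0.3568 = 1.674; τ_A = 0.380/1.674 = 0.2270 s.
B: γ = 1/√(1 − 0.6721²) = 1/√0.5483 = 1.351; τ_B = 0.380/1.351 = 0.2814 s.

|τ_A − τ_B| = 0.0544 s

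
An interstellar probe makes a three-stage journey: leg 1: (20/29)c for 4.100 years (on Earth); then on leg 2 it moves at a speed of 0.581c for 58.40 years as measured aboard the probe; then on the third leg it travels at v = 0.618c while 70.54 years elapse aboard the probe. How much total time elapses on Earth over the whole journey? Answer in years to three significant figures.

Leg 1: 4.100 years is already measured on Earth.
Leg 2: γ = 1/√(1 − 0.581²) = 1/√0.6624 = 1.229; Δt_2 = 1.229 × 58.40 = 71.75 years.
Leg 3: γ = 1/√(1 − 0.618²) = 1/√0.6181 = 1.272; Δt_3 = 1.272 × 70.54 = 89.73 years.
Total: 4.100 + 71.75 + 89.73 years.

Δt = 166 years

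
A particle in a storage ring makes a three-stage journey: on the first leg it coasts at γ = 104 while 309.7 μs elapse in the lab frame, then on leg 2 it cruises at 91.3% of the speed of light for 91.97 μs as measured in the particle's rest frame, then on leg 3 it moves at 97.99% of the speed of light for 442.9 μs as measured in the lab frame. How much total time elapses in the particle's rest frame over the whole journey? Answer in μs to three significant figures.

Leg 1: γ = 104; τ_1 = 309.7/104.0 = 2.978 μs.
Leg 2: 91.97 μs is already measured in the particle's rest frame.
Leg 3: β = 0.9799; γ = 1/√(1 − 0.9799²) = 1/√0.03980 = 5.013; τ_3 = 442.9/5.013 = 88.35 μs.
Total: 2.978 + 91.97 + 88.35 μs.

τ = 183 μs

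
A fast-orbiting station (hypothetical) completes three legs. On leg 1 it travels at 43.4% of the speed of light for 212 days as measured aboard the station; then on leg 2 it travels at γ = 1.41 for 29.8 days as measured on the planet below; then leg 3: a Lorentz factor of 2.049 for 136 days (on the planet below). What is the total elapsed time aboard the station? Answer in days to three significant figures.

τ = 300 days

Leg 1: 212 days is already measured aboard the station.
Leg 2: γ = 1.41; τ_2 = 29.8/1.410 = 21.13 days.
Leg 3: γ = 2.049; τ_3 = 136/2.049 = 66.37 days.
Total: 212.0 + 21.13 + 66.37 days.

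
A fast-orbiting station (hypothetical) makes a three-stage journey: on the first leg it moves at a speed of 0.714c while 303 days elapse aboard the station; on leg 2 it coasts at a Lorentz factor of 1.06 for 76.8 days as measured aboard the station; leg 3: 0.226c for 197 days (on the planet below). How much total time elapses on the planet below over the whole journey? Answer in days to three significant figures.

Leg 1: γ = 1/√(1 − 0.714²) = 1/√0.4902 = 1.428; Δt_1 = 1.428 × 303 = 432.8 days.
Leg 2: γ = 1.06; Δt_2 = 1.060 × 76.8 = 81.41 days.
Leg 3: 197 days is already measured on the planet below.
Total: 432.8 + 81.41 + 197.0 days.

Δt = 711 days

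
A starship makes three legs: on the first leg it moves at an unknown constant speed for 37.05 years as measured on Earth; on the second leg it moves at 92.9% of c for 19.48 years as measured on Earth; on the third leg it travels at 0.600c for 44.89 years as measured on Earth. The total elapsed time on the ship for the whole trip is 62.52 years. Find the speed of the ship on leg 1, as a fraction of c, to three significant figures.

Leg 1: speed unknown; τ_1 = 37.05/γ_1.
Leg 2: β = 0.929; γ = 1/√(1 − 0.929²) = 1/√0.1370 = 2.702; τ_2 = 19.48/2.702 = 7.209 years.
Leg 3: γ = 1/√(1 − 0.600²) = 5/4 = 1.250; τ_3 = 44.89/1.250 = 35.91 years.
Total proper time: τ_1 + 7.209 + 35.91 = 62.52, so τ_1 = 62.52 − 43.12 = 19.40 years.
γ_1 = 37.05/19.40 = 1.910; β = √(1 − 1/γ²) = √0.7259.

β = 0.852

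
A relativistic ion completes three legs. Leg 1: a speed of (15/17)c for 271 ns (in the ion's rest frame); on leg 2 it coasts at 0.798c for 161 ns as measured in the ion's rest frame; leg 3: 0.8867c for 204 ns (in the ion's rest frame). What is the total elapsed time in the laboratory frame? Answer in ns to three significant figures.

Leg 1: γ = 1/√(1 − (15/17)²) = 17/8 = 2.125; Δt_1 = 2.125 × 271 = 575.9 ns.
Leg 2: γ = 1/√(1 − 0.798²) = 1/√0.3632 = 1.659; Δt_2 = 1.659 × 161 = 267.2 ns.
Leg 3: γ = 1/√(1 − 0.8867²) = 1/√0.2138 = 2.163; Δt_3 = 2.163 × 204 = 441.2 ns.
Total: 575.9 + 267.2 + 441.2 ns.

Δt = 1280 ns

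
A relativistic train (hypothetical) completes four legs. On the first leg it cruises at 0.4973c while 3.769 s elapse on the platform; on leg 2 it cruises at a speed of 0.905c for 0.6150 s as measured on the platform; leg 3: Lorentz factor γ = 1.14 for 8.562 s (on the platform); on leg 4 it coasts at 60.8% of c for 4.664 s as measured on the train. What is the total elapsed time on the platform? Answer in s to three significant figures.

Leg 1: 3.769 s is already measured on the platform.
Leg 2: 0.6150 s is already measured on the platform.
Leg 3: 8.562 s is already measured on the platform.
Leg 4: β = 0.608; γ = 1/√(1 − 0.608²) = 1/√0.6303 = 1.260; Δt_4 = 1.260 × 4.664 = 5.875 s.
Total: 3.769 + 0.6150 + 8.562 + 5.875 s.

Δt = 18.8 s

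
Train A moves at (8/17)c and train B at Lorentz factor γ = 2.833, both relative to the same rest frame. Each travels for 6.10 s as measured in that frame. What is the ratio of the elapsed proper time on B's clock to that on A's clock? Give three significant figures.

τ_B/τ_A = 0.400

A: γ = 1/√(1 − (8/17)²) = 17/15 ≈ 1.133. B: γ = 2.833.
τ_A/τ_B = γ_B/γ_A = 2.833/1.133 = 2.500, so τ_B/τ_A = 0.4000.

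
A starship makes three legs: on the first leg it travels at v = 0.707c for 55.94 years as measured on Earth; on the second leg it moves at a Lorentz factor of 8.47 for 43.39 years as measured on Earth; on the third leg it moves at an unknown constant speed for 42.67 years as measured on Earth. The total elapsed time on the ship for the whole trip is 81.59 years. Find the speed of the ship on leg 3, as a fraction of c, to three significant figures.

Leg 1: γ = 1/√(1 − 0.707²) = 1/√0.5002 = 1.414; τ_1 = 55.94/1.414 = 39.56 years.
Leg 2: γ = 8.47; τ_2 = 43.39/8.470 = 5.123 years.
Leg 3: speed unknown; τ_3 = 42.67/γ_3.
Total proper time: 39.56 + 5.123 + τ_3 = 81.59, so τ_3 = 81.59 − 44.68 = 36.91 years.
γ_3 = 42.67/36.91 = 1.156; β = √(1 − 1/γ²) = √0.2519.

β = 0.502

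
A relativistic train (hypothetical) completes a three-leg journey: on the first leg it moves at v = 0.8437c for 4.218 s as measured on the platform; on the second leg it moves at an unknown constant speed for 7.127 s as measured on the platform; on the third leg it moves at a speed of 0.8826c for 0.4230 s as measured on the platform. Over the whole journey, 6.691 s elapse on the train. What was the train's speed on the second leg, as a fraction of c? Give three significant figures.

β = 0.805

Leg 1: γ = 1/√(1 − 0.8437²) = 1/√0.2882 = 1.863; τ_1 = 4.218/1.863 = 2.264 s.
Leg 2: speed unknown; τ_2 = 7.127/γ_2.
Leg 3: γ = 1/√(1 − 0.8826²) = 1/√0.2210 = 2.127; τ_3 = 0.4230/2.127 = 0.1989 s.
Total proper time: 2.264 + τ_2 + 0.1989 = 6.691, so τ_2 = 6.691 − 2.463 = 4.228 s.
γ_2 = 7.127/4.228 = 1.686; β = √(1 − 1/γ²) = √0.6481.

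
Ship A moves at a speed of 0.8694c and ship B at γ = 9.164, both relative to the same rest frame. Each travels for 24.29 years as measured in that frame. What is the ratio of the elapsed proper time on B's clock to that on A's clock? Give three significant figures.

A: γ = 1/√(1 − 0.8694²) = 1/√0.2441 = 2.024. B: γ = 9.164.
τ_A/τ_B = γ_B/γ_A = 9.164/2.024 = 4.528, so τ_B/τ_A = 0.2208.

τ_B/τ_A = 0.221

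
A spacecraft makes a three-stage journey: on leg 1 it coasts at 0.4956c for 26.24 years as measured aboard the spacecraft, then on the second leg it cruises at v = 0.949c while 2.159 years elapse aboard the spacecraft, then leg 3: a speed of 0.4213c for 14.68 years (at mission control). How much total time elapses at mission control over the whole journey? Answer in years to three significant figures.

Leg 1: γ = 1/√(1 − 0.4956²) = 1/√0.7544 = 1.151; Δt_1 = 1.151 × 26.24 = 30.21 years.
Leg 2: γ = 1/√(1 − 0.949²) = 1/√0.09940 = 3.172; Δt_2 = 3.172 × 2.159 = 6.848 years.
Leg 3: 14.68 years is already measured at mission control.
Total: 30.21 + 6.848 + 14.68 years.

Δt = 51.7 years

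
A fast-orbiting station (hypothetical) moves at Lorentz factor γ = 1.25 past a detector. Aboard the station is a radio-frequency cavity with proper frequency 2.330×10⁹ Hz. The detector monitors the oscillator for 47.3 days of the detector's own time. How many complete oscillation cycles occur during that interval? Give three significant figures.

N = 7.62×10¹⁵

γ = 1.25
During 47.3 days of lab time, the oscillator's proper time advances by τ = Δt/γ = 47.3/1.250 = 37.84 days = 3.269×10⁶ s.
N = f × τ = 2.330×10⁹ × 3.269×10⁶ = 7.618×10¹⁵.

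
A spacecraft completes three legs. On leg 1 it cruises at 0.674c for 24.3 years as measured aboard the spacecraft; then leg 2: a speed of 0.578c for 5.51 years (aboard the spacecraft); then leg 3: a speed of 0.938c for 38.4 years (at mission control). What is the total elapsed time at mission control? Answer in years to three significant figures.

Leg 1: γ = 1/√(1 − 0.674²) = 1/√0.5457 = 1.354; Δt_1 = 1.354 × 24.3 = 32.89 years.
Leg 2: γ = 1/√(1 − 0.578²) = 1/√0.6659 = 1.225; Δt_2 = 1.225 × 5.51 = 6.752 years.
Leg 3: 38.4 years is already measured at mission control.
Total: 32.89 + 6.752 + 38.40 years.

Δt = 78.0 years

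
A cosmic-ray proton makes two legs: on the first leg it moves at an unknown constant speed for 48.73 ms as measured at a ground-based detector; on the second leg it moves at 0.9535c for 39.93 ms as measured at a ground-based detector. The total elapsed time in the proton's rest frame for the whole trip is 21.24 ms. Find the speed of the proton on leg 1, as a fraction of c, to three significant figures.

β = 0.982

Leg 1: speed unknown; τ_1 = 48.73/γ_1.
Leg 2: γ = 1/√(1 − 0.9535²) = 1/√0.09084 = 3.318; τ_2 = 39.93/3.318 = 12.03 ms.
Total proper time: τ_1 + 12.03 = 21.24, so τ_1 = 21.24 − 12.03 = 9.205 ms.
γ_1 = 48.73/9.205 = 5.294; β = √(1 − 1/γ²) = √0.9643.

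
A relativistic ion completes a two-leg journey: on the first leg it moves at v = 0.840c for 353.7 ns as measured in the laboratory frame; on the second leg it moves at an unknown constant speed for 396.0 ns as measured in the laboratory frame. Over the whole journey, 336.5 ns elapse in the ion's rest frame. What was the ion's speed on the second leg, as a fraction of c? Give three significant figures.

β = 0.931

Leg 1: γ = 1/√(1 − 0.840²) = 1/√0.2944 = 1.843; τ_1 = 353.7/1.843 = 191.9 ns.
Leg 2: speed unknown; τ_2 = 396.0/γ_2.
Total proper time: 191.9 + τ_2 = 336.5, so τ_2 = 336.5 − 191.9 = 144.6 ns.
γ_2 = 396.0/144.6 = 2.739; β = √(1 − 1/γ²) = √0.8667.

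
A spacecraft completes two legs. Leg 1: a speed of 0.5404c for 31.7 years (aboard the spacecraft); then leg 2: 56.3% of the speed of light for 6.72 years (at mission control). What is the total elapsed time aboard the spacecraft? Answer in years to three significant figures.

τ = 37.3 years

Leg 1: 31.7 years is already measured aboard the spacecraft.
Leg 2: β = 0.563; γ = 1/√(1 − 0.563²) = 1/√0.6830 = 1.210; τ_2 = 6.72/1.210 = 5.554 years.
Total: 31.70 + 5.554 years.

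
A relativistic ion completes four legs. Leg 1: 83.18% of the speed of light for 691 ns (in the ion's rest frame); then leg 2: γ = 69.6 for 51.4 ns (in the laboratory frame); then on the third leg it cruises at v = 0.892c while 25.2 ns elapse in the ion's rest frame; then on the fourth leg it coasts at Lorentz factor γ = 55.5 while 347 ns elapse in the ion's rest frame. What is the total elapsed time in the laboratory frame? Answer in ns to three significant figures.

Δt = 2.06×10⁴ ns

Leg 1: β = 0.8318; γ = 1/√(1 − 0.8318²) = 1/√0.3081 = 1.802; Δt_1 = 1.802 × 691 = 1245 ns.
Leg 2: 51.4 ns is already measured in the laboratory frame.
Leg 3: γ = 1/√(1 − 0.892²) = 1/√0.2043 = 2.212; Δt_3 = 2.212 × 25.2 = 55.75 ns.
Leg 4: γ = 55.5; Δt_4 = 55.50 × 347 = 1.926×10⁴ ns.
Total: 1245 + 51.40 + 55.75 + 1.926×10⁴ ns.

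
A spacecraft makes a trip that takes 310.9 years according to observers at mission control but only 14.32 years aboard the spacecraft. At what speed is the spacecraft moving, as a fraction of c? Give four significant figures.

The proper time is measured aboard the spacecraft (both events occur at the spacecraft's location); Δt is measured at mission control. γ = Δt/τ = 310.9/14.32 = 21.71.
β = √(1 − 1/γ²) = √(1 − 0.002122) = √0.9979

v = 0.9989c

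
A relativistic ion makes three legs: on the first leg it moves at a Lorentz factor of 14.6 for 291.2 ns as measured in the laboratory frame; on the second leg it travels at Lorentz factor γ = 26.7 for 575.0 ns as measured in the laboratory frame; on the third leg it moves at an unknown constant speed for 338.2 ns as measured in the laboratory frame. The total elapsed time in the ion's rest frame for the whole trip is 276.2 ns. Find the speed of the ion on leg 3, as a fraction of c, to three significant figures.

β = 0.720

Leg 1: γ = 14.6; τ_1 = 291.2/14.60 = 19.95 ns.
Leg 2: γ = 26.7; τ_2 = 575.0/26.70 = 21.54 ns.
Leg 3: speed unknown; τ_3 = 338.2/γ_3.
Total proper time: 19.95 + 21.54 + τ_3 = 276.2, so τ_3 = 276.2 − 41.48 = 234.7 ns.
γ_3 = 338.2/234.7 = 1.441; β = √(1 − 1/γ²) = √0.5183.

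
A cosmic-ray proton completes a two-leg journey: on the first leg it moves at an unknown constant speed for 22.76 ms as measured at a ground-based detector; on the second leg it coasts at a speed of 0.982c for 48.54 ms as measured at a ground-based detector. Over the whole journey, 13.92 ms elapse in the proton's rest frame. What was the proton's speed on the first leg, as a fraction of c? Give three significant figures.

Leg 1: speed unknown; τ_1 = 22.76/γ_1.
Leg 2: γ = 1/√(1 − 0.982²) = 1/√0.03568 = 5.294; τ_2 = 48.54/5.294 = 9.168 ms.
Total proper time: τ_1 + 9.168 = 13.92, so τ_1 = 13.92 − 9.168 = 4.752 ms.
γ_1 = 22.76/4.752 = 4.790; β = √(1 − 1/γ²) = √0.9564.

β = 0.978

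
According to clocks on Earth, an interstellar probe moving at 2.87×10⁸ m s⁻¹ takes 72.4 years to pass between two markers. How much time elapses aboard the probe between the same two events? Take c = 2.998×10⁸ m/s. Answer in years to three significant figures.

τ = 20.9 years

β = 2.87×10⁸/2.998×10⁸ = 0.9573; γ = 1/√(1 − 0.9573²) = 3.459
The interval measured on Earth is the dilated one; the clock aboard the probe measures the proper time τ = Δt/γ = 72.4/3.459 years.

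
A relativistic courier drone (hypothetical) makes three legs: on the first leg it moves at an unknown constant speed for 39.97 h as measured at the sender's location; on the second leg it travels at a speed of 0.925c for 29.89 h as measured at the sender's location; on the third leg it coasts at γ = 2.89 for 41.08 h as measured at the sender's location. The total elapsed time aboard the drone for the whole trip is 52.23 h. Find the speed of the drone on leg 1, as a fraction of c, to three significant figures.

β = 0.745

Leg 1: speed unknown; τ_1 = 39.97/γ_1.
Leg 2: γ = 1/√(1 − 0.925²) = 1/√0.1444 = 2.632; τ_2 = 29.89/2.632 = 11.36 h.
Leg 3: γ = 2.89; τ_3 = 41.08/2.890 = 14.21 h.
Total proper time: τ_1 + 11.36 + 14.21 = 52.23, so τ_1 = 52.23 − 25.57 = 26.66 h.
γ_1 = 39.97/26.66 = 1.499; β = √(1 − 1/γ²) = √0.5552.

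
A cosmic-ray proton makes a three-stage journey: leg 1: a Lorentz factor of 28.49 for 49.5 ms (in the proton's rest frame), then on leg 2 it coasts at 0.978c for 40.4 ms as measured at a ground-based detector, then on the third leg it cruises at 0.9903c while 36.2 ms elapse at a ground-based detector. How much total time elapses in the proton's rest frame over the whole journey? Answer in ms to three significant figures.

τ = 63.0 ms

Leg 1: 49.5 ms is already measured in the proton's rest frame.
Leg 2: γ = 1/√(1 − 0.978²) = 1/√0.04352 = 4.794; τ_2 = 40.4/4.794 = 8.428 ms.
Leg 3: γ = 1/√(1 − 0.9903²) = 1/√0.01931 = 7.197; τ_3 = 36.2/7.197 = 5.030 ms.
Total: 49.50 + 8.428 + 5.030 ms.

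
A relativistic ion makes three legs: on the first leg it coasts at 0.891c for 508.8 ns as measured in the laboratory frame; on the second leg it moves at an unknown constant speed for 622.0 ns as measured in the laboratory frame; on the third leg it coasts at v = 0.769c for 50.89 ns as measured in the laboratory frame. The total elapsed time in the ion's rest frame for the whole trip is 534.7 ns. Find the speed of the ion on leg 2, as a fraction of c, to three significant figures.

Leg 1: γ = 1/√(1 − 0.891²) = 1/√0.2061 = 2.203; τ_1 = 508.8/2.203 = 231.0 ns.
Leg 2: speed unknown; τ_2 = 622.0/γ_2.
Leg 3: γ = 1/√(1 − 0.769²) = 1/√0.4086 = 1.564; τ_3 = 50.89/1.564 = 32.53 ns.
Total proper time: 231.0 + τ_2 + 32.53 = 534.7, so τ_2 = 534.7 − 263.5 = 271.2 ns.
γ_2 = 622.0/271.2 = 2.294; β = √(1 − 1/γ²) = √0.8099.

β = 0.900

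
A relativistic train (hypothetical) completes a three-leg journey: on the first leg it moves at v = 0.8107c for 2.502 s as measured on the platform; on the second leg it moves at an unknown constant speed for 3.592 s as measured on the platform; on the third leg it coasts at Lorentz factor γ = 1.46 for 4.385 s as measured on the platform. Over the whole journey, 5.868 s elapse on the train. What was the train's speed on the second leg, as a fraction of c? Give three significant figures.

β = 0.921

Leg 1: γ = 1/√(1 − 0.8107²) = 1/√0.3428 = 1.708; τ_1 = 2.502/1.708 = 1.465 s.
Leg 2: speed unknown; τ_2 = 3.592/γ_2.
Leg 3: γ = 1.46; τ_3 = 4.385/1.460 = 3.003 s.
Total proper time: 1.465 + τ_2 + 3.003 = 5.868, so τ_2 = 5.868 − 4.468 = 1.400 s.
γ_2 = 3.592/1.400 = 2.566; β = √(1 − 1/γ²) = √0.8481.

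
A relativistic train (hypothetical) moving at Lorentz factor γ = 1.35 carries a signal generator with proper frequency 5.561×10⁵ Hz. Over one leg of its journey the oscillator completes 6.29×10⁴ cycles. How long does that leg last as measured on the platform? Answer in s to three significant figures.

γ = 1.35
Proper time for N cycles: τ = N/f = 6.29×10⁴/(5.561×10⁵) = 1.131×10⁻¹ s = 0.1131 s.
Lab-frame duration Δt = γτ = 1.350 × 0.1131 = 0.1527 s.

Δt = 0.153 s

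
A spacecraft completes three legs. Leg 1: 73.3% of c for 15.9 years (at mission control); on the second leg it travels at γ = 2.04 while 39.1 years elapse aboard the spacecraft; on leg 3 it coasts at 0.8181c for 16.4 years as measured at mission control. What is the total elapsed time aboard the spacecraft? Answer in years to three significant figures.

τ = 59.3 years

Leg 1: β = 0.733; γ = 1/√(1 − 0.733²) = 1/√0.4627 = 1.470; τ_1 = 15.9/1.470 = 10.82 years.
Leg 2: 39.1 years is already measured aboard the spacecraft.
Leg 3: γ = 1/√(1 − 0.8181²) = 1/√0.3307 = 1.739; τ_3 = 16.4/1.739 = 9.431 years.
Total: 10.82 + 39.10 + 9.431 years.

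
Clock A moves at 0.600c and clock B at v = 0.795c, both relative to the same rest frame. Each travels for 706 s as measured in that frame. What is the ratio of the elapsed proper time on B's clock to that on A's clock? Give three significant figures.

A: γ = 1/√(1 − 0.600²) = 5/4 = 1.250. B: γ = 1/√(1 − 0.795²) = 1/√0.3680 = 1.649.
τ_A/τ_B = γ_B/γ_A = 1.649/1.250 = 1.319, so τ_B/τ_A = 0.7583.

τ_B/τ_A = 0.758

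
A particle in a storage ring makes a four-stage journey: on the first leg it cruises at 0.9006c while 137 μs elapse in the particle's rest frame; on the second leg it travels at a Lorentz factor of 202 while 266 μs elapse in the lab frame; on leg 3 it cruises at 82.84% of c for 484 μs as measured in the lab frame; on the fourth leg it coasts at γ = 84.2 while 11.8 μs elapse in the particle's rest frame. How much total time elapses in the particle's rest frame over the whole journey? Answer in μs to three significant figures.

τ = 421 μs

Leg 1: 137 μs is already measured in the particle's rest frame.
Leg 2: γ = 202; τ_2 = 266/202.0 = 1.317 μs.
Leg 3: β = 0.8284; γ = 1/√(1 − 0.8284²) = 1/√0.3138 = 1.785; τ_3 = 484/1.785 = 271.1 μs.
Leg 4: 11.8 μs is already measured in the particle's rest frame.
Total: 137.0 + 1.317 + 271.1 + 11.80 μs.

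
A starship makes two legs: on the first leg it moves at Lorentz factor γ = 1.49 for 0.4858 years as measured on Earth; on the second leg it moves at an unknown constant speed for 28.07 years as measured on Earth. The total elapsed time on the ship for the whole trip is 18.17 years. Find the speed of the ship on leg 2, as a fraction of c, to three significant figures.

β = 0.772

Leg 1: γ = 1.49; τ_1 = 0.4858/1.490 = 0.3260 years.
Leg 2: speed unknown; τ_2 = 28.07/γ_2.
Total proper time: 0.3260 + τ_2 = 18.17, so τ_2 = 18.17 − 0.3260 = 17.84 years.
γ_2 = 28.07/17.84 = 1.573; β = √(1 − 1/γ²) = √0.5959.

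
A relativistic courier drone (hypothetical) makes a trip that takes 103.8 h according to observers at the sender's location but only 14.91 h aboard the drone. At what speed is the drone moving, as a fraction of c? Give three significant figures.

v = 0.990c

The proper time is measured aboard the drone (both events occur at the drone's location); Δt is measured at the sender's location. γ = Δt/τ = 103.8/14.91 = 6.962.
β = √(1 − 1/γ²) = √(1 − 0.02063) = √0.9794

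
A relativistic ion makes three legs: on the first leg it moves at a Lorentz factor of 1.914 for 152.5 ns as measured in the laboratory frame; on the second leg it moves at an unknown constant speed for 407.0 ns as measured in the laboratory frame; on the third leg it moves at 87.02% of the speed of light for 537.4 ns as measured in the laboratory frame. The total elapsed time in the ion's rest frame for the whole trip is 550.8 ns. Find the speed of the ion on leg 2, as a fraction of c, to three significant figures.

β = 0.862

Leg 1: γ = 1.914; τ_1 = 152.5/1.914 = 79.68 ns.
Leg 2: speed unknown; τ_2 = 407.0/γ_2.
Leg 3: β = 0.8702; γ = 1/√(1 − 0.8702²) = 1/√0.2428 = 2.030; τ_3 = 537.4/2.030 = 264.8 ns.
Total proper time: 79.68 + τ_2 + 264.8 = 550.8, so τ_2 = 550.8 − 344.5 = 206.3 ns.
γ_2 = 407.0/206.3 = 1.972; β = √(1 − 1/γ²) = √0.7430.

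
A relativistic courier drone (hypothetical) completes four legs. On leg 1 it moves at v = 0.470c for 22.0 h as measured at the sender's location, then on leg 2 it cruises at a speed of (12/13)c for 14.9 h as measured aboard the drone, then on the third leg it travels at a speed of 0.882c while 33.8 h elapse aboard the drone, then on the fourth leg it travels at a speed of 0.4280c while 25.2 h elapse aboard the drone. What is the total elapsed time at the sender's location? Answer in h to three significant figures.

Leg 1: 22.0 h is already measured at the sender's location.
Leg 2: γ = 1/√(1 − (12/13)²) = 13/5 = 2.600; Δt_2 = 2.600 × 14.9 = 38.74 h.
Leg 3: γ = 1/√(1 − 0.882²) = 1/√0.2221 = 2.122; Δt_3 = 2.122 × 33.8 = 71.72 h.
Leg 4: γ = 1/√(1 − 0.4280²) = 1/√0.8168 = 1.106; Δt_4 = 1.106 × 25.2 = 27.88 h.
Total: 22.00 + 38.74 + 71.72 + 27.88 h.

Δt = 160 h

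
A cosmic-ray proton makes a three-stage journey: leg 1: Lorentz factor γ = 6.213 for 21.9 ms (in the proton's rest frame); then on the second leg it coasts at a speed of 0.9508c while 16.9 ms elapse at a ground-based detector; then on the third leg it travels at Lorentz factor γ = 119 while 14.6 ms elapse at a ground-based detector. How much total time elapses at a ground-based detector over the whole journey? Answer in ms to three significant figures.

Δt = 168 ms

Leg 1: γ = 6.213; Δt_1 = 6.213 × 21.9 = 136.1 ms.
Leg 2: 16.9 ms is already measured at a ground-based detector.
Leg 3: 14.6 ms is already measured at a ground-based detector.
Total: 136.1 + 16.90 + 14.60 ms.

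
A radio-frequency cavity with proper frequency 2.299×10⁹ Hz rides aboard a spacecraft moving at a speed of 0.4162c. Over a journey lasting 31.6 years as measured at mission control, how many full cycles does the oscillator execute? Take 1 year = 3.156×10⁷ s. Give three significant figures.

γ = 1/√(1 − 0.4162²) = 1/√0.8268 = 1.100
The oscillator's own cycle count is N = f × τ where τ is the proper time aboard the spacecraft. τ = Δt/γ = 31.6/1.100 = 28.73 years = 9.068×10⁸ s.
N = 2.299×10⁹ × 9.068×10⁸ = 2.085×10¹⁸.

N = 2.08×10¹⁸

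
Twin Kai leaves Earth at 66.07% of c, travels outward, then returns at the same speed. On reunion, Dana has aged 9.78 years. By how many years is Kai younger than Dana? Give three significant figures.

β = 0.6607; γ = 1/√(1 − 0.6607²) = 1/√0.5635 = 1.332
Kai's elapsed proper time: τ = 9.78/1.332 = 7.341 years.
Age gap = Δt − τ = 9.78 − 7.341 years.

Δt − τ = 2.44 years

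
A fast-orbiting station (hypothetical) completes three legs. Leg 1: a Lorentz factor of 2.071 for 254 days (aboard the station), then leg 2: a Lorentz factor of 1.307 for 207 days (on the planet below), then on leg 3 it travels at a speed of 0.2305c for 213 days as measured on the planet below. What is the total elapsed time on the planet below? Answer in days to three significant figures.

Δt = 946 days

Leg 1: γ = 2.071; Δt_1 = 2.071 × 254 = 526.0 days.
Leg 2: 207 days is already measured on the planet below.
Leg 3: 213 days is already measured on the planet below.
Total: 526.0 + 207.0 + 213.0 days.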